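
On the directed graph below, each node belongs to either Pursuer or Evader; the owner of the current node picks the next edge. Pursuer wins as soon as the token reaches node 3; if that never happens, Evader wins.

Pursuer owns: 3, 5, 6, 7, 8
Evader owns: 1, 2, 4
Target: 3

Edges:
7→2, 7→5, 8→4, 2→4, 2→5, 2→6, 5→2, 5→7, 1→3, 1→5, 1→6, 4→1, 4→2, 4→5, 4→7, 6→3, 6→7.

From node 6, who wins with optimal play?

Pursuer

A0 = {3}
A1: add {6} — 6 (Pursuer) has 6→3.
A2 = A1; e.g. 1 (Evader) can still go to 5. Fixed point.
6 ∈ A1, so Pursuer can force the target.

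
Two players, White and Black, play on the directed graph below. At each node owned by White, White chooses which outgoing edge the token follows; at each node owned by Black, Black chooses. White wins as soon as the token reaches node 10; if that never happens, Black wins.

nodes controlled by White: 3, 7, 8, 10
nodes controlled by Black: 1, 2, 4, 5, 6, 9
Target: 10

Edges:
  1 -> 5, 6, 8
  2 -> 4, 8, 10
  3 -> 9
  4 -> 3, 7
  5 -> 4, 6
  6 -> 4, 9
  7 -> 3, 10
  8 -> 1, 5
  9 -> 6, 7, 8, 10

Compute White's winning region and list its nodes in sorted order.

A0 = {10}
A1: add {7} — 7 (White) has 7→10.
A2 = A1; e.g. 1 (Black) can still go to 5. Fixed point.
White's winning region = {7, 10}.

7, 10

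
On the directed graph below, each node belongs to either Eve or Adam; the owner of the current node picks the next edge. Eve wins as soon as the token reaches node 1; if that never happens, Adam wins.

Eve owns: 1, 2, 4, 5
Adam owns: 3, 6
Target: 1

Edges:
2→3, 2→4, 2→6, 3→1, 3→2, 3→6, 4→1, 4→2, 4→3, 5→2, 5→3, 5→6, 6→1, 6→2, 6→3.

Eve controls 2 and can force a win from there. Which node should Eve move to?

A0 = {1}
A1: add {4} — 4 (Eve) has 4→1.
A2: add {2} — 2 (Eve) has 2→4.
A3: add {5} — 5 (Eve) has 5→2.
A4 = A3; e.g. 3 (Adam) can still go to 6. Fixed point.
From 2, successor 4 is in the attractor (rank 1); the other successors 3, 6 are not.

4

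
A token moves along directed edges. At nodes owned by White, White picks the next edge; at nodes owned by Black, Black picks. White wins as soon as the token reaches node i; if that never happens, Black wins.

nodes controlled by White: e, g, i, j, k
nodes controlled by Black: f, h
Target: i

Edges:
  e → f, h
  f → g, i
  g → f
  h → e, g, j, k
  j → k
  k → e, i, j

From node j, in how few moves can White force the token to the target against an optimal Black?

A0 = {i}
A1: add {k} — k (White) has k→i.
A2: add {j} — j (White) has j→k.
A3 = A2; e.g. e (White) has no edge into A2. Fixed point.
j enters the attractor at level 2, so White can force the target in 2 moves from there.

2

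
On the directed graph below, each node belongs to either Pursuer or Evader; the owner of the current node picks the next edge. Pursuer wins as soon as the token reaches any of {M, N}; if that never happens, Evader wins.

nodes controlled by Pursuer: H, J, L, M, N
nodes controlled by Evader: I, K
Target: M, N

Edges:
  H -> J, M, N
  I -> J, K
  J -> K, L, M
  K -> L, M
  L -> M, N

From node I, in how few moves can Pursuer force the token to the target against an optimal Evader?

A0 = {M, N}
A1: add {H, J, L} — H (Pursuer) has H→M; J (Pursuer) has J→M; L (Pursuer) has L→M.
A2: add {K} — K (Evader): all of {L, M} already in.
A3: add {I} — I (Evader): all of {J, K} already in.
A3 = all vertices. Fixed point.
I enters the attractor at level 3, so Pursuer can force the target in 3 moves from there.

3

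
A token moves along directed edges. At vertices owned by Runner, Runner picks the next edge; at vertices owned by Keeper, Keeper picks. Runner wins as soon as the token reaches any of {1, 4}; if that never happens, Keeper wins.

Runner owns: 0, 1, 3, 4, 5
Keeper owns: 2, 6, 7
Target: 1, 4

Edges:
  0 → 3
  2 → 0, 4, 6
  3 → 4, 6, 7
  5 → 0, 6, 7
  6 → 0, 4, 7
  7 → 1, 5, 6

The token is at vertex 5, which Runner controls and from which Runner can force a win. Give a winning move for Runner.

0

A0 = {1, 4}
A1: add {3} — 3 (Runner) has 3→4.
A2: add {0} — 0 (Runner) has 0→3.
A3: add {5} — 5 (Runner) has 5→0.
A4 = A3; e.g. 2 (Keeper) can still go to 6. Fixed point.
From 5, successor 0 is in the attractor (rank 2); the other successors 6, 7 are not.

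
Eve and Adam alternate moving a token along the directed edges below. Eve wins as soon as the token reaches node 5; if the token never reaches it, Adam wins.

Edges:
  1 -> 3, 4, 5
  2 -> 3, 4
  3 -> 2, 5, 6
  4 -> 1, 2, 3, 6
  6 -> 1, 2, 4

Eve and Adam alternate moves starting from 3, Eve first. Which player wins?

Track states (vertex, player-to-move).
A0 = {(5,Eve), (5,Adam)}
A1: add {(1,Eve), (3,Eve)}.
(3,Eve) ∈ A1 ⇒ Eve forces the target.

Eve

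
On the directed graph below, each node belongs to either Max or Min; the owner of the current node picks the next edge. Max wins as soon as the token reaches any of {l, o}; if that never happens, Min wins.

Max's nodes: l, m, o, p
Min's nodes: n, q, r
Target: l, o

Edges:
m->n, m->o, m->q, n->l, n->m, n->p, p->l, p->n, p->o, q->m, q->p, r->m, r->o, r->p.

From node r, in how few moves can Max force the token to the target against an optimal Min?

2

A0 = {l, o}
A1: add {m, p} — m (Max) has m→o; p (Max) has p→l.
A2: add {n, q, r} — n (Min): all of {l, m, p} already in; q (Min): all of {m, p} already in; r (Min): all of {m, o, p} already in.
A2 = all vertices. Fixed point.
r enters the attractor at level 2, so Max can force the target in 2 moves from there.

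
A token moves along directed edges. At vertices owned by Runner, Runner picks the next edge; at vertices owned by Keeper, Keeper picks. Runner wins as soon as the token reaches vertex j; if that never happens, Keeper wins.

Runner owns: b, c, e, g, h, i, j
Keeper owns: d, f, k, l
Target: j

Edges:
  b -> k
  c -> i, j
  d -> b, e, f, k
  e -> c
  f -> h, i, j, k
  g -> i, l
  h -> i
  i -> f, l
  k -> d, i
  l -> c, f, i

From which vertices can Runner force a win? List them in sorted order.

c, e, j

A0 = {j}
A1: add {c} — c (Runner) has c→j.
A2: add {e} — e (Runner) has e→c.
A3 = A2; e.g. b (Runner) has no edge into A2. Fixed point.
Runner's winning region = {c, e, j}.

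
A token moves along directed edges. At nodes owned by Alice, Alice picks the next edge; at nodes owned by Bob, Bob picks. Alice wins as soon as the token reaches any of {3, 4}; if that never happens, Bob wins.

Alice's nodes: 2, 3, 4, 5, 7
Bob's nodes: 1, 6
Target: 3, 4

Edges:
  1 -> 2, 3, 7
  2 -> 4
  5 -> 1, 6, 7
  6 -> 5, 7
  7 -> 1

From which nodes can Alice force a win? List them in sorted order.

2, 3, 4

A0 = {3, 4}
A1: add {2} — 2 (Alice) has 2→4.
A2 = A1; e.g. 1 (Bob) can still go to 7. Fixed point.
Alice's winning region = {2, 3, 4}.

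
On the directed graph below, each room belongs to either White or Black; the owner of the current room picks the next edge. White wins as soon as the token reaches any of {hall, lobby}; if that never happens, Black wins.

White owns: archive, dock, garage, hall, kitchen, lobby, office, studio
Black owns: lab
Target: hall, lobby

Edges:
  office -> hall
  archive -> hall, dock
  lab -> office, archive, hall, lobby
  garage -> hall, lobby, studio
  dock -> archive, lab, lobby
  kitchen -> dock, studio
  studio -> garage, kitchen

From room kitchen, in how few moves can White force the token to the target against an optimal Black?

2

A0 = {hall, lobby}
A1: add {archive, dock, garage, office} — office (White) has office→hall; archive (White) has archive→hall; garage (White) has garage→hall; dock (White) has dock→lobby.
A2: add {kitchen, lab, studio} — lab (Black): all of {office, archive, hall, lobby} already in; kitchen (White) has kitchen→dock; studio (White) has studio→garage.
A2 = all vertices. Fixed point.
kitchen enters the attractor at level 2, so White can force the target in 2 moves from there.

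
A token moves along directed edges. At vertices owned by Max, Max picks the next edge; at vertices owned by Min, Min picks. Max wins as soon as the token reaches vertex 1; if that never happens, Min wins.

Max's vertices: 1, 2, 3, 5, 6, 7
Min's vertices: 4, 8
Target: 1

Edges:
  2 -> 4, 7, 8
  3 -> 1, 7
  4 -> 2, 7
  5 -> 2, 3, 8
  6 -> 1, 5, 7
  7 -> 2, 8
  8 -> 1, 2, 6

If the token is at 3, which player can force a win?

Max

A0 = {1}
A1: add {3, 6} — 3 (Max) has 3→1; 6 (Max) has 6→1.
3 ∈ A1, so Max can force the target.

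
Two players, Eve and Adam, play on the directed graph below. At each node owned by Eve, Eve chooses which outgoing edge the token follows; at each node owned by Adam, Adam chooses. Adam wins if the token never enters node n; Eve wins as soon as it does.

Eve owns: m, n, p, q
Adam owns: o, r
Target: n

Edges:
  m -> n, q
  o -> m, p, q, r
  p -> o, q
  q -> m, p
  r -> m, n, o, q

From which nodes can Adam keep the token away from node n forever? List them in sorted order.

A0 = {n}
A1: add {m} — m (Eve) has m→n.
A2: add {q} — q (Eve) has q→m.
A3: add {p} — p (Eve) has p→q.
A4 = A3; e.g. o (Adam) can still go to r. Fixed point.
Eve's attractor = {m, n, p, q}; Adam avoids the target exactly from the complement.

o, r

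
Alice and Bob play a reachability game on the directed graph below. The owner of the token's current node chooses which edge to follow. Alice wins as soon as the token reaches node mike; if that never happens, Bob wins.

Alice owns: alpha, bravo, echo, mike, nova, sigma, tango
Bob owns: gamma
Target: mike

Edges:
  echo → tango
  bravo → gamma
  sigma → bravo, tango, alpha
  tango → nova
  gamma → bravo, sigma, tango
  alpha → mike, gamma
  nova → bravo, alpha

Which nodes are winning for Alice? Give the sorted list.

alpha, echo, mike, nova, sigma, tango

A0 = {mike}
A1: add {alpha} — alpha (Alice) has alpha→mike.
A2: add {nova, sigma} — sigma (Alice) has sigma→alpha; nova (Alice) has nova→alpha.
A3: add {tango} — tango (Alice) has tango→nova.
A4: add {echo} — echo (Alice) has echo→tango.
A5 = A4; e.g. bravo (Alice) has no edge into A4. Fixed point.
Alice's winning region = {alpha, echo, mike, nova, sigma, tango}.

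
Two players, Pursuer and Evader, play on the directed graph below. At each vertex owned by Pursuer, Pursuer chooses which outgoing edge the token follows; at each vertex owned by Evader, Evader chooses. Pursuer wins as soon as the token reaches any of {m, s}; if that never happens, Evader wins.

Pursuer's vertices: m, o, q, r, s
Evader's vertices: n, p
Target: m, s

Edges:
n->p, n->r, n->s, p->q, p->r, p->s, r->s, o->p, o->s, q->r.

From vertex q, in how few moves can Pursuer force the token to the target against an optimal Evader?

A0 = {m, s}
A1: add {o, r} — o (Pursuer) has o→s; r (Pursuer) has r→s.
A2: add {q} — q (Pursuer) has q→r.
q enters the attractor at level 2, so Pursuer can force the target in 2 moves from there.

2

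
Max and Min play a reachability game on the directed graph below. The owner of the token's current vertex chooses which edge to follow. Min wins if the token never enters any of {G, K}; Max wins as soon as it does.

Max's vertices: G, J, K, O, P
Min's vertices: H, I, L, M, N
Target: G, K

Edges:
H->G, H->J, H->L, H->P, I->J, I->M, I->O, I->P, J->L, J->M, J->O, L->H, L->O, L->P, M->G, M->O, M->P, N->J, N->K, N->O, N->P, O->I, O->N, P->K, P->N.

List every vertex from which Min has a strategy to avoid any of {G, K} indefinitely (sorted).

H, I, J, L, M, N, O

A0 = {G, K}
A1: add {P} — P (Max) has P→K.
A2 = A1; e.g. H (Min) can still go to J. Fixed point.
Max's attractor = {G, K, P}; Min avoids the target exactly from the complement.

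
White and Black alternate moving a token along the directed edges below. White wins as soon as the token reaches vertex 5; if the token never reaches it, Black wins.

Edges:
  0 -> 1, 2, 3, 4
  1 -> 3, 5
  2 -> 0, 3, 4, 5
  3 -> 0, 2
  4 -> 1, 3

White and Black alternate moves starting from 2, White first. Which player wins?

Track states (vertex, player-to-move).
A0 = {(5,White), (5,Black)}
A1: add {(1,White), (2,White)}.
(2,White) ∈ A1 ⇒ White forces the target.

White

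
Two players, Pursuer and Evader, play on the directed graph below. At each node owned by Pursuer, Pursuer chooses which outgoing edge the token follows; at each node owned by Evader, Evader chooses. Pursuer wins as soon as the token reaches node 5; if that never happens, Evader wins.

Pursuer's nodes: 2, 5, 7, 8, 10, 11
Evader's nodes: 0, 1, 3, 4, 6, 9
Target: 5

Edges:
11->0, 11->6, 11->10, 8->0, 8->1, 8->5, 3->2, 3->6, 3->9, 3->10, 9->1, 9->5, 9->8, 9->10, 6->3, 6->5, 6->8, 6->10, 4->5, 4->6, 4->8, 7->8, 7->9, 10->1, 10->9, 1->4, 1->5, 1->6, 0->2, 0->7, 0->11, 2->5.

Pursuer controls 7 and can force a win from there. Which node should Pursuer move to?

8

A0 = {5}
A1: add {2, 8} — 2 (Pursuer) has 2→5; 8 (Pursuer) has 8→5.
A2: add {7} — 7 (Pursuer) has 7→8.
A3 = A2; e.g. 0 (Evader) can still go to 11. Fixed point.
From 7, successor 8 is in the attractor (rank 1); the other successor 9 is not.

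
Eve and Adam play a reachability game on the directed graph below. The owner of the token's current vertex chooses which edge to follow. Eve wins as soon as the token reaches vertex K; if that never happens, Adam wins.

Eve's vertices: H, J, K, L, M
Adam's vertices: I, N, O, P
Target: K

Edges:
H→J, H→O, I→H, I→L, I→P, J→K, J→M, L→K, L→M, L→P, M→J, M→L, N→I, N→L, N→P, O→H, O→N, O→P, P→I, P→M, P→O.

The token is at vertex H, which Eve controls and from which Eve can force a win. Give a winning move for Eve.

A0 = {K}
A1: add {J, L} — J (Eve) has J→K; L (Eve) has L→K.
A2: add {H, M} — H (Eve) has H→J; M (Eve) has M→J.
A3 = A2; e.g. I (Adam) can still go to P. Fixed point.
From H, successor J is in the attractor (rank 1); the other successor O is not.

J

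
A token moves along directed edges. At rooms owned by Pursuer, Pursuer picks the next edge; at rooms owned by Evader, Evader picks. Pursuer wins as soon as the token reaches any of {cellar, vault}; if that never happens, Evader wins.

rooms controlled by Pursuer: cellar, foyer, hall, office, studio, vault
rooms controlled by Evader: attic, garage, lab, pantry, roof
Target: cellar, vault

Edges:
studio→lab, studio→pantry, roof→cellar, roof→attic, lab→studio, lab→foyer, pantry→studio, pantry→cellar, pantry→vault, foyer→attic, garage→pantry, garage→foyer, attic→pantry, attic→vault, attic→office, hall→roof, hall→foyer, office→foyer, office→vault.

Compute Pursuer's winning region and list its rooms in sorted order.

A0 = {cellar, vault}
A1: add {office} — office (Pursuer) has office→vault.
A2 = A1; e.g. studio (Pursuer) has no edge into A1. Fixed point.
Pursuer's winning region = {cellar, office, vault}.

cellar, office, vault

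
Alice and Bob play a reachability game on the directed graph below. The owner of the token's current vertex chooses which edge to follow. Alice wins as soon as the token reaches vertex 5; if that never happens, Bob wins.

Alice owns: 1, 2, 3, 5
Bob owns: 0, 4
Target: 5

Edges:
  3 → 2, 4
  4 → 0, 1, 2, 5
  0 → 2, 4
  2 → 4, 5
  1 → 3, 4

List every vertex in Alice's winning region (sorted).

A0 = {5}
A1: add {2} — 2 (Alice) has 2→5.
A2: add {3} — 3 (Alice) has 3→2.
A3: add {1} — 1 (Alice) has 1→3.
A4 = A3; e.g. 0 (Bob) can still go to 4. Fixed point.
Alice's winning region = {1, 2, 3, 5}.

1, 2, 3, 5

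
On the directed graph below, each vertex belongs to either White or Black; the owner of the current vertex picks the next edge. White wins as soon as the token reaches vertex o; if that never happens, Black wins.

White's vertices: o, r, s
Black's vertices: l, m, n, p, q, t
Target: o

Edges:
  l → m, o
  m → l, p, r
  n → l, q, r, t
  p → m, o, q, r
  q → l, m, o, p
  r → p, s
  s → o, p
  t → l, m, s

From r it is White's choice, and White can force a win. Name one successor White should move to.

s

A0 = {o}
A1: add {s} — s (White) has s→o.
A2: add {r} — r (White) has r→s.
A3 = A2; e.g. l (Black) can still go to m. Fixed point.
From r, successor s is in the attractor (rank 1); the other successor p is not.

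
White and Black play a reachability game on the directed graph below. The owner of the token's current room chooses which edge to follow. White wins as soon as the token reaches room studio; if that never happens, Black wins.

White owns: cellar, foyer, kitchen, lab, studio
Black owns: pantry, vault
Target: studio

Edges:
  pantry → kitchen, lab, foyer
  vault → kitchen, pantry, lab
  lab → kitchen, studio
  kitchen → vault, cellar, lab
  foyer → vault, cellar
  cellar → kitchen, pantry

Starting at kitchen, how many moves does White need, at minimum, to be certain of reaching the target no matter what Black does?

A0 = {studio}
A1: add {lab} — lab (White) has lab→studio.
A2: add {kitchen} — kitchen (White) has kitchen→lab.
kitchen enters the attractor at level 2, so White can force the target in 2 moves from there.

2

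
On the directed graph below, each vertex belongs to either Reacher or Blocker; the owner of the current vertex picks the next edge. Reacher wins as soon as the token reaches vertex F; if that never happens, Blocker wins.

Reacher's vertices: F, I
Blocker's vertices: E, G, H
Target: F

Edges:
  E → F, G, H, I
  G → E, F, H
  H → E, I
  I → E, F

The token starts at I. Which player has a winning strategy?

A0 = {F}
A1: add {I} — I (Reacher) has I→F.
A2 = A1; e.g. E (Blocker) can still go to G. Fixed point.
I ∈ A1, so Reacher can force the target.

Reacher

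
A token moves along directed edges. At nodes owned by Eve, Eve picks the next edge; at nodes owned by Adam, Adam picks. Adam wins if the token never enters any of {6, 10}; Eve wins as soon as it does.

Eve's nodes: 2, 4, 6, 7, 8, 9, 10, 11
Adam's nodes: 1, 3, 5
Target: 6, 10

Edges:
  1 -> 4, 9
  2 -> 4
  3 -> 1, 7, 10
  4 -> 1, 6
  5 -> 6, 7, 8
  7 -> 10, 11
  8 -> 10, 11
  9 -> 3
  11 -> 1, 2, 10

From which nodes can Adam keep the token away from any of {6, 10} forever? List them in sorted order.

A0 = {6, 10}
A1: add {4, 7, 8, 11} — 4 (Eve) has 4→6; 7 (Eve) has 7→10; 8 (Eve) has 8→10; 11 (Eve) has 11→10.
A2: add {2, 5} — 2 (Eve) has 2→4; 5 (Adam): all of {6, 7, 8} already in.
A3 = A2; e.g. 1 (Adam) can still go to 9. Fixed point.
Eve's attractor = {2, 4, 5, 6, 7, 8, 10, 11}; Adam avoids the target exactly from the complement.

1, 3, 9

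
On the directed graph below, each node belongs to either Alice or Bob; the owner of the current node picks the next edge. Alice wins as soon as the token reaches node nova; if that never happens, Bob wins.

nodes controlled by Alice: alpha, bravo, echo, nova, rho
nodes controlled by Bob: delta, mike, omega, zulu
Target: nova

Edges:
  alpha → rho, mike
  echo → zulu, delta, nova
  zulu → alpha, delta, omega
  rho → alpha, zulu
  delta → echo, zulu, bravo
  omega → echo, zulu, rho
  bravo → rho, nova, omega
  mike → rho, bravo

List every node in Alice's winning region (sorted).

bravo, echo, nova

A0 = {nova}
A1: add {bravo, echo} — echo (Alice) has echo→nova; bravo (Alice) has bravo→nova.
A2 = A1; e.g. alpha (Alice) has no edge into A1. Fixed point.
Alice's winning region = {bravo, echo, nova}.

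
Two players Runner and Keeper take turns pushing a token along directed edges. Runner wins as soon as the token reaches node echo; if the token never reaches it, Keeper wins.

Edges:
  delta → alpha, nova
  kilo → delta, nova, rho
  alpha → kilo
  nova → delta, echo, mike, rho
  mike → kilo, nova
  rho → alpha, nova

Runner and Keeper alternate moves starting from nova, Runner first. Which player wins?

Track states (vertex, player-to-move).
A0 = {(echo,Runner), (echo,Keeper)}
A1: add {(nova,Runner)}.
(nova,Runner) ∈ A1 ⇒ Runner forces the target.

Runner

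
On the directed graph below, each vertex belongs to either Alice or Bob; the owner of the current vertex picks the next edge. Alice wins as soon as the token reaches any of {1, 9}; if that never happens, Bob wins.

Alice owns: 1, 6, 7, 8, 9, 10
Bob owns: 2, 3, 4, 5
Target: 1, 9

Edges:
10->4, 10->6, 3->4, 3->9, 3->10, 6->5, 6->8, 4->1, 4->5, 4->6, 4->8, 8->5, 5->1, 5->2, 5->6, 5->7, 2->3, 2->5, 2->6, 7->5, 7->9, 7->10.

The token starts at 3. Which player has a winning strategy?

A0 = {1, 9}
A1: add {7} — 7 (Alice) has 7→9.
A2 = A1; e.g. 2 (Bob) can still go to 3. Fixed point.
3 never enters the attractor, so Bob can avoid the target forever.

Bob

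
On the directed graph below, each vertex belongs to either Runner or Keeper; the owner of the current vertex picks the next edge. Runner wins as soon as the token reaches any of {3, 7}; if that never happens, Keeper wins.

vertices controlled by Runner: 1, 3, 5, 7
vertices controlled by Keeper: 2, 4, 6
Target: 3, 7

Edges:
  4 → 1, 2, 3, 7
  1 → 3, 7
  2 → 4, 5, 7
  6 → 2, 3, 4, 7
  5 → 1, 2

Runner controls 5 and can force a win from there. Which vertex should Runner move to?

1

A0 = {3, 7}
A1: add {1} — 1 (Runner) has 1→3.
A2: add {5} — 5 (Runner) has 5→1.
A3 = A2; e.g. 2 (Keeper) can still go to 4. Fixed point.
From 5, successor 1 is in the attractor (rank 1); the other successor 2 is not.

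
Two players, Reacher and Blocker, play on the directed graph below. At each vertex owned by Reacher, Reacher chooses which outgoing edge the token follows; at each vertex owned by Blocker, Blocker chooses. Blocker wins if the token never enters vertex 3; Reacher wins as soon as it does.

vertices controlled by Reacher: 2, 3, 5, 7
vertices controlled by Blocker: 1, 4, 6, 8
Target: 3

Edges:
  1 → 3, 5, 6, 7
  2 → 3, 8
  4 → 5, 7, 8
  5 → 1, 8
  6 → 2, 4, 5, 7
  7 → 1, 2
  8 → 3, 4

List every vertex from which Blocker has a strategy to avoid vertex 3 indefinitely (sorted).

1, 4, 5, 6, 8

A0 = {3}
A1: add {2} — 2 (Reacher) has 2→3.
A2: add {7} — 7 (Reacher) has 7→2.
A3 = A2; e.g. 1 (Blocker) can still go to 5. Fixed point.
Reacher's attractor = {2, 3, 7}; Blocker avoids the target exactly from the complement.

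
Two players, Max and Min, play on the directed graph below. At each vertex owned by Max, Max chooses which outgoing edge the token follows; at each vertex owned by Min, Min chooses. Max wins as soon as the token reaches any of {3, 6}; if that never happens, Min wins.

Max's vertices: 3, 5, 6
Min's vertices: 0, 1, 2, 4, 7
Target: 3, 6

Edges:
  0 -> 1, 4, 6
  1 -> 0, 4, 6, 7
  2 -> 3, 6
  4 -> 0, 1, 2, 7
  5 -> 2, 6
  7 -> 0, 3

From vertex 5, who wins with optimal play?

Max

A0 = {3, 6}
A1: add {2, 5} — 2 (Min): all of {3, 6} already in; 5 (Max) has 5→6.
A2 = A1; e.g. 0 (Min) can still go to 1. Fixed point.
5 ∈ A1, so Max can force the target.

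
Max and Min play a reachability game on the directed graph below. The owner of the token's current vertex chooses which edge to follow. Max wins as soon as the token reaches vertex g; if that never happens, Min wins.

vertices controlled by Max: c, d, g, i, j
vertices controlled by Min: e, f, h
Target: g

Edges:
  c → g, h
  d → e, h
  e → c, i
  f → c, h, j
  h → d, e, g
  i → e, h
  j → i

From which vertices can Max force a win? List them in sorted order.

c, g

A0 = {g}
A1: add {c} — c (Max) has c→g.
A2 = A1; e.g. d (Max) has no edge into A1. Fixed point.
Max's winning region = {c, g}.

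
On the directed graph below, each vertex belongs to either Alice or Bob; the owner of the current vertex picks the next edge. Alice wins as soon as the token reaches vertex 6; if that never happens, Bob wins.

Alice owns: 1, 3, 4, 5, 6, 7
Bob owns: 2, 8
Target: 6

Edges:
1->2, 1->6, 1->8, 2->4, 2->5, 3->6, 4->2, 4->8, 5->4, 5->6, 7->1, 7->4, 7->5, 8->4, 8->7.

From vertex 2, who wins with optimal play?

Bob

A0 = {6}
A1: add {1, 3, 5} — 1 (Alice) has 1→6; 3 (Alice) has 3→6; 5 (Alice) has 5→6.
A2: add {7} — 7 (Alice) has 7→1.
A3 = A2; e.g. 2 (Bob) can still go to 4. Fixed point.
2 never enters the attractor, so Bob can avoid the target forever.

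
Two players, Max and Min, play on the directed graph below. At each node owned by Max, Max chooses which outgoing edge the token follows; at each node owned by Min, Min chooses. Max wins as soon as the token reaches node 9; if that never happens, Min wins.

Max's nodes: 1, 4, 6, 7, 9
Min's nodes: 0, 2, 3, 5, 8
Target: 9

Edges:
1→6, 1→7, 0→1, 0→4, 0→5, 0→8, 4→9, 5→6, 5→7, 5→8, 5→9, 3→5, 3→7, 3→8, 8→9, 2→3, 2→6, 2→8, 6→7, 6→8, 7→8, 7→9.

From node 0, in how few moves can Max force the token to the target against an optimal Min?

4

A0 = {9}
A1: add {4, 7, 8} — 4 (Max) has 4→9; 7 (Max) has 7→9; 8 (Min): all of {9} already in.
A2: add {1, 6} — 1 (Max) has 1→7; 6 (Max) has 6→7.
A3: add {5} — 5 (Min): all of {6, 7, 8, 9} already in.
A4: add {0, 3} — 0 (Min): all of {1, 4, 5, 8} already in; 3 (Min): all of {5, 7, 8} already in.
0 enters the attractor at level 4, so Max can force the target in 4 moves from there.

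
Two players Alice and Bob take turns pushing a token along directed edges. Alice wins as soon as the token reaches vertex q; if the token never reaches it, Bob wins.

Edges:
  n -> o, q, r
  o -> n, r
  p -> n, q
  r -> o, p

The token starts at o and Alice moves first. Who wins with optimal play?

Track states (vertex, player-to-move).
A0 = {(q,Alice), (q,Bob)}
A1: add {(n,Alice), (p,Alice)}.
A2: add {(p,Bob)}.
A3: add {(r,Alice)}.
A4: add {(o,Bob)}.
A5 = A4; e.g. (n,Bob) stays out. (o,Alice) never enters ⇒ Bob avoids the target.

Bob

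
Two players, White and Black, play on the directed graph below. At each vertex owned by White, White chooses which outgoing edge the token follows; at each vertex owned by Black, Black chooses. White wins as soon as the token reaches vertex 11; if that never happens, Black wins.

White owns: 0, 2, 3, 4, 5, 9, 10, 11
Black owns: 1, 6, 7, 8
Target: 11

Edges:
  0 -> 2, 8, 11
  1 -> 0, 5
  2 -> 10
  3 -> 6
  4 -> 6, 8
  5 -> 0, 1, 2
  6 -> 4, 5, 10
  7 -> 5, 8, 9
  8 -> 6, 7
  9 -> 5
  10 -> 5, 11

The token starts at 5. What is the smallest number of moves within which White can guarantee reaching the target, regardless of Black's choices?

2

A0 = {11}
A1: add {0, 10} — 0 (White) has 0→11; 10 (White) has 10→11.
A2: add {2, 5} — 2 (White) has 2→10; 5 (White) has 5→0.
5 enters the attractor at level 2, so White can force the target in 2 moves from there.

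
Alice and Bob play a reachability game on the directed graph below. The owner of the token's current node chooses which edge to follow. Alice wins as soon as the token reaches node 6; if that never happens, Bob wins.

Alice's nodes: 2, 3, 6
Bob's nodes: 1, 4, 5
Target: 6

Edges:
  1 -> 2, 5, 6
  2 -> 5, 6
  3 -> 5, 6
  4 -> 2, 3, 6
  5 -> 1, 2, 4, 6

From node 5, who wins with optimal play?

Bob

A0 = {6}
A1: add {2, 3} — 2 (Alice) has 2→6; 3 (Alice) has 3→6.
A2: add {4} — 4 (Bob): all of {2, 3, 6} already in.
A3 = A2; e.g. 1 (Bob) can still go to 5. Fixed point.
5 never enters the attractor, so Bob can avoid the target forever.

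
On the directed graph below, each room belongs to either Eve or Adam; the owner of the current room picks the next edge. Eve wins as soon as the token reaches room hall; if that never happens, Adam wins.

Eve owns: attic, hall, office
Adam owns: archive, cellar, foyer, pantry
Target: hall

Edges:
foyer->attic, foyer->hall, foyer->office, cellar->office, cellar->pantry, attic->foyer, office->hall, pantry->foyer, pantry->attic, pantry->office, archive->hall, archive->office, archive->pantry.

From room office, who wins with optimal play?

A0 = {hall}
A1: add {office} — office (Eve) has office→hall.
A2 = A1; e.g. foyer (Adam) can still go to attic. Fixed point.
office ∈ A1, so Eve can force the target.

Eve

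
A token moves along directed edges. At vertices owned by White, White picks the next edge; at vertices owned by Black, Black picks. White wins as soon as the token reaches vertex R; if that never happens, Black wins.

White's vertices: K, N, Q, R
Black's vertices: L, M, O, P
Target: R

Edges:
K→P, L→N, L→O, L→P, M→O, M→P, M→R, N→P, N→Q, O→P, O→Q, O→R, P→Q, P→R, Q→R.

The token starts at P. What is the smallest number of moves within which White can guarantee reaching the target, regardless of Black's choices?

A0 = {R}
A1: add {Q} — Q (White) has Q→R.
A2: add {N, P} — N (White) has N→Q; P (Black): all of {Q, R} already in.
P enters the attractor at level 2, so White can force the target in 2 moves from there.

2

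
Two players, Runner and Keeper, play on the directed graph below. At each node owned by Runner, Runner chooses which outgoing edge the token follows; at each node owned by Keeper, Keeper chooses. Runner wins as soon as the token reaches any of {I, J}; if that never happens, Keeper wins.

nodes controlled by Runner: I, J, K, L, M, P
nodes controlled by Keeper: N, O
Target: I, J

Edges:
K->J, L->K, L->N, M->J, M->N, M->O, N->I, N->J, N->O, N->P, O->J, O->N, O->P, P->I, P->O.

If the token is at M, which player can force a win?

A0 = {I, J}
A1: add {K, M, P} — K (Runner) has K→J; M (Runner) has M→J; P (Runner) has P→I.
M ∈ A1, so Runner can force the target.

Runner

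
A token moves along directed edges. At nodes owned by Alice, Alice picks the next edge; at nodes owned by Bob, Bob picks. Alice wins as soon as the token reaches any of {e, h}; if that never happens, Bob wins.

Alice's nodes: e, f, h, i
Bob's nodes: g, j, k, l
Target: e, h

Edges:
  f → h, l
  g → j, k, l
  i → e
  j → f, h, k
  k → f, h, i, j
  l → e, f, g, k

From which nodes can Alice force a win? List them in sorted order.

A0 = {e, h}
A1: add {f, i} — f (Alice) has f→h; i (Alice) has i→e.
A2 = A1; e.g. g (Bob) can still go to j. Fixed point.
Alice's winning region = {e, f, h, i}.

e, f, h, i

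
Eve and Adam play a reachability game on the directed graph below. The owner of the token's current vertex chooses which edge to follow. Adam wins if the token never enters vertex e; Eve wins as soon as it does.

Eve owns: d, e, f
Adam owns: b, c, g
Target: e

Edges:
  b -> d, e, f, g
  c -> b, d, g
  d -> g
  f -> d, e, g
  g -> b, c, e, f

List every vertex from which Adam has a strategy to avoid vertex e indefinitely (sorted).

A0 = {e}
A1: add {f} — f (Eve) has f→e.
A2 = A1; e.g. b (Adam) can still go to d. Fixed point.
Eve's attractor = {e, f}; Adam avoids the target exactly from the complement.

b, c, d, g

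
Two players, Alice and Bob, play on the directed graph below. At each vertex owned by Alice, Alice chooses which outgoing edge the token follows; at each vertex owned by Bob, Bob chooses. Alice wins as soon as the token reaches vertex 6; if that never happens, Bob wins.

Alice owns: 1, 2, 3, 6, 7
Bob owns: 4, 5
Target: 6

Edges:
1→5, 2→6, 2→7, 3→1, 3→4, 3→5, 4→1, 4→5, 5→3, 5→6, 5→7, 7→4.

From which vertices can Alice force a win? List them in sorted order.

2, 6

A0 = {6}
A1: add {2} — 2 (Alice) has 2→6.
A2 = A1; e.g. 1 (Alice) has no edge into A1. Fixed point.
Alice's winning region = {2, 6}.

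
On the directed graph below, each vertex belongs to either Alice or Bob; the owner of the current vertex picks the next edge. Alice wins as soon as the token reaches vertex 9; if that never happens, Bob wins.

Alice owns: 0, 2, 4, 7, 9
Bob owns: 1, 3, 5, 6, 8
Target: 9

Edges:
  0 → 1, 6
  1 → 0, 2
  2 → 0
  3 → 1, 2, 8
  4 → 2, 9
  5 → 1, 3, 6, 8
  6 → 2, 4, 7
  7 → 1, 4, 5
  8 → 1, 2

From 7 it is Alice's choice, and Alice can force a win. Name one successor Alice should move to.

4

A0 = {9}
A1: add {4} — 4 (Alice) has 4→9.
A2: add {7} — 7 (Alice) has 7→4.
A3 = A2; e.g. 0 (Alice) has no edge into A2. Fixed point.
From 7, successor 4 is in the attractor (rank 1); the other successors 1, 5 are not.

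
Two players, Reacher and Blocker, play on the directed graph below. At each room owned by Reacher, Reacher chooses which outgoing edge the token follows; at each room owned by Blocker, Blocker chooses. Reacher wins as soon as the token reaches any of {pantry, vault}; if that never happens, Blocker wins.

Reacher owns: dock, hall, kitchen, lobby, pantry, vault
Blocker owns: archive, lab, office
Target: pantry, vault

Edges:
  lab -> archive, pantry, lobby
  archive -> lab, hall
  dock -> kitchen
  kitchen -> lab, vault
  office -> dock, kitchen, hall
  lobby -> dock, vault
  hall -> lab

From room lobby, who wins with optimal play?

Reacher

A0 = {pantry, vault}
A1: add {kitchen, lobby} — kitchen (Reacher) has kitchen→vault; lobby (Reacher) has lobby→vault.
lobby ∈ A1, so Reacher can force the target.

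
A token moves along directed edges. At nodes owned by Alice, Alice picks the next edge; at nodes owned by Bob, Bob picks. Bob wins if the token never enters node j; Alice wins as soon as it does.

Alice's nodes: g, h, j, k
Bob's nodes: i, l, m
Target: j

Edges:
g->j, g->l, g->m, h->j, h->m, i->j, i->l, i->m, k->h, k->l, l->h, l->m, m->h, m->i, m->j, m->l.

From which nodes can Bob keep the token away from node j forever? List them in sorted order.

A0 = {j}
A1: add {g, h} — g (Alice) has g→j; h (Alice) has h→j.
A2: add {k} — k (Alice) has k→h.
A3 = A2; e.g. i (Bob) can still go to l. Fixed point.
Alice's attractor = {g, h, j, k}; Bob avoids the target exactly from the complement.

i, l, m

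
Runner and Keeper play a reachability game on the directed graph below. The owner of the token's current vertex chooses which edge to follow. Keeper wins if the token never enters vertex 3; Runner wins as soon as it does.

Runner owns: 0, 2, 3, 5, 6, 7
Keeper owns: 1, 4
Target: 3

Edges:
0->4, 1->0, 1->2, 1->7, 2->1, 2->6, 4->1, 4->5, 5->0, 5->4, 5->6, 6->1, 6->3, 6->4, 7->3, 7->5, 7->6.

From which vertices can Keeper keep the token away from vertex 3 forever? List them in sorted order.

A0 = {3}
A1: add {6, 7} — 6 (Runner) has 6→3; 7 (Runner) has 7→3.
A2: add {2, 5} — 2 (Runner) has 2→6; 5 (Runner) has 5→6.
A3 = A2; e.g. 0 (Runner) has no edge into A2. Fixed point.
Runner's attractor = {2, 3, 5, 6, 7}; Keeper avoids the target exactly from the complement.

0, 1, 4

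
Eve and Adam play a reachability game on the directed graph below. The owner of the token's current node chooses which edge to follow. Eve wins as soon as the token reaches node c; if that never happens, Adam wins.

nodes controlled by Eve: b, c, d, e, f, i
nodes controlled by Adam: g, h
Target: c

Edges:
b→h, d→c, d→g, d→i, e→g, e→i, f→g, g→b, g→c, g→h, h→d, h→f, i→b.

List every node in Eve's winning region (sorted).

A0 = {c}
A1: add {d} — d (Eve) has d→c.
A2 = A1; e.g. b (Eve) has no edge into A1. Fixed point.
Eve's winning region = {c, d}.

c, d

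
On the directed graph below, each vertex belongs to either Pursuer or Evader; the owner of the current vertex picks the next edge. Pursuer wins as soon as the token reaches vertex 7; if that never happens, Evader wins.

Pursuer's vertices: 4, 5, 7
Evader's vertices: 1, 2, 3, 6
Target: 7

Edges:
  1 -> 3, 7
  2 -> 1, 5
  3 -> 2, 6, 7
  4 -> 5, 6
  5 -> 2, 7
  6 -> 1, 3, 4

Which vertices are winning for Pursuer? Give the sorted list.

4, 5, 7

A0 = {7}
A1: add {5} — 5 (Pursuer) has 5→7.
A2: add {4} — 4 (Pursuer) has 4→5.
A3 = A2; e.g. 1 (Evader) can still go to 3. Fixed point.
Pursuer's winning region = {4, 5, 7}.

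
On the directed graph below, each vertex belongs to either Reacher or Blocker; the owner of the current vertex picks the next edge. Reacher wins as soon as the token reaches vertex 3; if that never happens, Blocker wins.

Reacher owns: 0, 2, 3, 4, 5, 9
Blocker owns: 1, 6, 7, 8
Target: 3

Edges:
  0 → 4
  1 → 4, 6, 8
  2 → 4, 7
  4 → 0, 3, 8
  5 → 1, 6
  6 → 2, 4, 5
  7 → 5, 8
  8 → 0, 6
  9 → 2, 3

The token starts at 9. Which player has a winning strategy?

Reacher

A0 = {3}
A1: add {4, 9} — 4 (Reacher) has 4→3; 9 (Reacher) has 9→3.
9 ∈ A1, so Reacher can force the target.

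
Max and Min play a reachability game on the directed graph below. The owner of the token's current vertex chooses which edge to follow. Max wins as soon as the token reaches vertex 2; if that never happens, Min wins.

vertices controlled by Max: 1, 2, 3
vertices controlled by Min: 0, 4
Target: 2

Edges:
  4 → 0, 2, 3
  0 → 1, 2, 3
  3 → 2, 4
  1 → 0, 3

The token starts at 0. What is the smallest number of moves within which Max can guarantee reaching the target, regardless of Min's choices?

A0 = {2}
A1: add {3} — 3 (Max) has 3→2.
A2: add {1} — 1 (Max) has 1→3.
A3: add {0} — 0 (Min): all of {1, 2, 3} already in.
0 enters the attractor at level 3, so Max can force the target in 3 moves from there.

3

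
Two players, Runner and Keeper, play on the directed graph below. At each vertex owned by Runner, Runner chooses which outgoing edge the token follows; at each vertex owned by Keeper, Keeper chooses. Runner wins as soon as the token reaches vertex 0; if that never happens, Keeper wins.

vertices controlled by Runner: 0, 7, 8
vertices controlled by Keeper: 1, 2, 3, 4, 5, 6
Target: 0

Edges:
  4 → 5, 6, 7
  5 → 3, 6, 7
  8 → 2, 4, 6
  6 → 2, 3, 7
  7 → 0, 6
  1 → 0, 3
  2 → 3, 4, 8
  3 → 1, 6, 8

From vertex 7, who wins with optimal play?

A0 = {0}
A1: add {7} — 7 (Runner) has 7→0.
A2 = A1; e.g. 1 (Keeper) can still go to 3. Fixed point.
7 ∈ A1, so Runner can force the target.

Runner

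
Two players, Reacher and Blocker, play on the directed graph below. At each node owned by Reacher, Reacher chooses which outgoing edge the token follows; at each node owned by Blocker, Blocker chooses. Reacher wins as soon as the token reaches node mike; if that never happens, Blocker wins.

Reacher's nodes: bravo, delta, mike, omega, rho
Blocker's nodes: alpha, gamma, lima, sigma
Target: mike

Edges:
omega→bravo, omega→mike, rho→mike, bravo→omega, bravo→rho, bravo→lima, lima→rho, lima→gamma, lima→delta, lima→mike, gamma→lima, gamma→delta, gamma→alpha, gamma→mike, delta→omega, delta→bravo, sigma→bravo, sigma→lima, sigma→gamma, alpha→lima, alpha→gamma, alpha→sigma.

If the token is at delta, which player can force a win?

Reacher

A0 = {mike}
A1: add {omega, rho} — omega (Reacher) has omega→mike; rho (Reacher) has rho→mike.
A2: add {bravo, delta} — bravo (Reacher) has bravo→omega; delta (Reacher) has delta→omega.
A3 = A2; e.g. lima (Blocker) can still go to gamma. Fixed point.
delta ∈ A2, so Reacher can force the target.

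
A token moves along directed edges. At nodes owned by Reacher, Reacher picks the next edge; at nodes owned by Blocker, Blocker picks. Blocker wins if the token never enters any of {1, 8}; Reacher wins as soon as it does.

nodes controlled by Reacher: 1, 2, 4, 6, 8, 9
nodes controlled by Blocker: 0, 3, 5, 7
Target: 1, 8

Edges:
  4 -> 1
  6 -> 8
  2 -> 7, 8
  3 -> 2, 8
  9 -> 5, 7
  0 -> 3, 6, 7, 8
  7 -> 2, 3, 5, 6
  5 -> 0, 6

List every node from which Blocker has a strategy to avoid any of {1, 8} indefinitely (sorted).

0, 5, 7, 9

A0 = {1, 8}
A1: add {2, 4, 6} — 2 (Reacher) has 2→8; 4 (Reacher) has 4→1; 6 (Reacher) has 6→8.
A2: add {3} — 3 (Blocker): all of {2, 8} already in.
A3 = A2; e.g. 0 (Blocker) can still go to 7. Fixed point.
Reacher's attractor = {1, 2, 3, 4, 6, 8}; Blocker avoids the target exactly from the complement.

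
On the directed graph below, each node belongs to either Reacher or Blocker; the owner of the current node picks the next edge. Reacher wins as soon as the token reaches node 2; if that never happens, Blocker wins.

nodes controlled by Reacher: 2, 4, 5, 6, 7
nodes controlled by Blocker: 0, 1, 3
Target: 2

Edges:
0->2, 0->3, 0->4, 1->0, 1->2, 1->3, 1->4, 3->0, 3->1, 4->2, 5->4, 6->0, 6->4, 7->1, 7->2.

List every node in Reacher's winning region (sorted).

2, 4, 5, 6, 7

A0 = {2}
A1: add {4, 7} — 4 (Reacher) has 4→2; 7 (Reacher) has 7→2.
A2: add {5, 6} — 5 (Reacher) has 5→4; 6 (Reacher) has 6→4.
A3 = A2; e.g. 0 (Blocker) can still go to 3. Fixed point.
Reacher's winning region = {2, 4, 5, 6, 7}.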